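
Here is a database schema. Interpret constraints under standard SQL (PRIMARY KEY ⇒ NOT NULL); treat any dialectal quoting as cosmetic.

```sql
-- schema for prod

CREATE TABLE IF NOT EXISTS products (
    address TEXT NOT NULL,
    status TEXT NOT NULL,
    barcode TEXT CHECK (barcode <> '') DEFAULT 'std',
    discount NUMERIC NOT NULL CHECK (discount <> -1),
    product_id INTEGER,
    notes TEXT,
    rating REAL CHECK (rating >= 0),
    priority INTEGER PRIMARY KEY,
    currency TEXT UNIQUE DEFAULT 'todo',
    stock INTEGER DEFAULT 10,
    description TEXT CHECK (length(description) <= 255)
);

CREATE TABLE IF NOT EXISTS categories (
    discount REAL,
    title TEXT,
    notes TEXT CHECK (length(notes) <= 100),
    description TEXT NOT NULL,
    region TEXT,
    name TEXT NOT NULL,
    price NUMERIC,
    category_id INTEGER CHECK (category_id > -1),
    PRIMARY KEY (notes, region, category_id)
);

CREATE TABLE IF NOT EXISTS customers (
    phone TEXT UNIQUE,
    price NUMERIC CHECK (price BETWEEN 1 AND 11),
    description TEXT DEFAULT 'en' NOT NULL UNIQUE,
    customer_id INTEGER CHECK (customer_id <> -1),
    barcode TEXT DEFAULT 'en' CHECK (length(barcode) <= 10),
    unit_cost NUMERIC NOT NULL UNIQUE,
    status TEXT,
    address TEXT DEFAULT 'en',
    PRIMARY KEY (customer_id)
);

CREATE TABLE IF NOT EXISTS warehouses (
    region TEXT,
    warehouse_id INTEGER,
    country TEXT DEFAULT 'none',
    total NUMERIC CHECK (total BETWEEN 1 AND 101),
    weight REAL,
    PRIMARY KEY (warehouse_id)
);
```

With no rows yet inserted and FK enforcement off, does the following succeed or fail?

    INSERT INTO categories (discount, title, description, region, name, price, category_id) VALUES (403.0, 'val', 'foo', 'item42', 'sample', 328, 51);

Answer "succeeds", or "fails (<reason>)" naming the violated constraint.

fails (NOT NULL on notes)

notes is omitted from the column list and has no DEFAULT, so it would receive NULL.
But notes is part of the PRIMARY KEY (implied NOT NULL).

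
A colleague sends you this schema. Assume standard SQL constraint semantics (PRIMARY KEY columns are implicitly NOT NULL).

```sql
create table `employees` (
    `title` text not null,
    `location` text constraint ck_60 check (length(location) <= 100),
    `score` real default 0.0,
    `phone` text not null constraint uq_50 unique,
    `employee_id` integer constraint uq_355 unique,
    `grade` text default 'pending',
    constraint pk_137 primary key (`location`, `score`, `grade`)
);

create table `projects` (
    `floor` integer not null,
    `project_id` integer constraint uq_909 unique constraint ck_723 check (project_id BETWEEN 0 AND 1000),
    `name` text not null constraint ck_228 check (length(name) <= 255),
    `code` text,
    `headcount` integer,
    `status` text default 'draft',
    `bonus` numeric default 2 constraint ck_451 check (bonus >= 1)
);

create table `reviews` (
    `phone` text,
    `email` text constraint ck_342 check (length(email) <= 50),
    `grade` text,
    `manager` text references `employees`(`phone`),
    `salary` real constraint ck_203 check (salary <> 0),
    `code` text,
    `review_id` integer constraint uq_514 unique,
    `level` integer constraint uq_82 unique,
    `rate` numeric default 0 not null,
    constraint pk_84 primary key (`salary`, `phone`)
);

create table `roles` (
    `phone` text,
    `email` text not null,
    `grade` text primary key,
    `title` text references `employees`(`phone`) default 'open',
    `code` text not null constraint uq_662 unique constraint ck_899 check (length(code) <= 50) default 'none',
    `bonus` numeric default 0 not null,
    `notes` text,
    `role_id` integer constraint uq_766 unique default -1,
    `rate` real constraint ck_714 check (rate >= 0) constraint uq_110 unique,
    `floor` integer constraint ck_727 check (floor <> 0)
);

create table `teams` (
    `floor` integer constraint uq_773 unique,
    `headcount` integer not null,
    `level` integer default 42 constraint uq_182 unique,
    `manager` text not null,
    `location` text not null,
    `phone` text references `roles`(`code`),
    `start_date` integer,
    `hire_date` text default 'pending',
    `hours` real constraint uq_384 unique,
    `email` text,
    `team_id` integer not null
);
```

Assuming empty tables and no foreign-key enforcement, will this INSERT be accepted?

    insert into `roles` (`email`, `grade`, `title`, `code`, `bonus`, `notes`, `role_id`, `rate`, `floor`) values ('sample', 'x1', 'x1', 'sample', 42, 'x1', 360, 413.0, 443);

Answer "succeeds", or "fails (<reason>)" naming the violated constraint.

succeeds

NOT NULL columns: bonus is supplied; code is supplied; email is supplied; grade is supplied.
CHECK constraints: 'sample' satisfies (length(code) <= 50); 413.0 satisfies (rate >= 0); 443 satisfies (floor <> 0).
No constraint is violated.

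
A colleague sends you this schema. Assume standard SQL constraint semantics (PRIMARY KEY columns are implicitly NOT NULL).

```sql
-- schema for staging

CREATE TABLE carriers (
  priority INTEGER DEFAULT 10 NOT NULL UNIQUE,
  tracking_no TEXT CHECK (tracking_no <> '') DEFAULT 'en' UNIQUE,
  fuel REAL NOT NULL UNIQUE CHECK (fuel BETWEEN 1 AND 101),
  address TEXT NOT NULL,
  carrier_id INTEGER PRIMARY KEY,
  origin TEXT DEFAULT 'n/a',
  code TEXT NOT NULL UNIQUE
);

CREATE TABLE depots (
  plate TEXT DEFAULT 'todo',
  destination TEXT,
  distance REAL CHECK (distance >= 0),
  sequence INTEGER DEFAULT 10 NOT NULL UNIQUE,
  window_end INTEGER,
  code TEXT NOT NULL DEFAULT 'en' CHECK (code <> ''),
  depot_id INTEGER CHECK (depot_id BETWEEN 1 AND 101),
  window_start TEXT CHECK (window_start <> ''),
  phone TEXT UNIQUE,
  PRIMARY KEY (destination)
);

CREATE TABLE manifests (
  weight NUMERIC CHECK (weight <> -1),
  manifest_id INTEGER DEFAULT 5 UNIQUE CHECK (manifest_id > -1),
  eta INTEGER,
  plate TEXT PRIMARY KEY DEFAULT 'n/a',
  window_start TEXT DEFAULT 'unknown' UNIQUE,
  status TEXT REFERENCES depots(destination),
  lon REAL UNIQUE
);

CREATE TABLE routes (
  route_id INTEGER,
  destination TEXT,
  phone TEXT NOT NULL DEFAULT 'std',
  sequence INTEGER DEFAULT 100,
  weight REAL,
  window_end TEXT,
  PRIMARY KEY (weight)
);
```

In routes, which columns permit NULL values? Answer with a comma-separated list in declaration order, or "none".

- route_id: no NOT NULL constraint applies → nullable.
- destination: no NOT NULL constraint applies → nullable.
- phone: declared NOT NULL → not nullable.
- sequence: DEFAULT only fills an omitted column; an explicit NULL is still allowed → nullable.
- weight: part of the PRIMARY KEY, which implies NOT NULL → not nullable.
- window_end: no NOT NULL constraint applies → nullable.

route_id, destination, sequence, window_end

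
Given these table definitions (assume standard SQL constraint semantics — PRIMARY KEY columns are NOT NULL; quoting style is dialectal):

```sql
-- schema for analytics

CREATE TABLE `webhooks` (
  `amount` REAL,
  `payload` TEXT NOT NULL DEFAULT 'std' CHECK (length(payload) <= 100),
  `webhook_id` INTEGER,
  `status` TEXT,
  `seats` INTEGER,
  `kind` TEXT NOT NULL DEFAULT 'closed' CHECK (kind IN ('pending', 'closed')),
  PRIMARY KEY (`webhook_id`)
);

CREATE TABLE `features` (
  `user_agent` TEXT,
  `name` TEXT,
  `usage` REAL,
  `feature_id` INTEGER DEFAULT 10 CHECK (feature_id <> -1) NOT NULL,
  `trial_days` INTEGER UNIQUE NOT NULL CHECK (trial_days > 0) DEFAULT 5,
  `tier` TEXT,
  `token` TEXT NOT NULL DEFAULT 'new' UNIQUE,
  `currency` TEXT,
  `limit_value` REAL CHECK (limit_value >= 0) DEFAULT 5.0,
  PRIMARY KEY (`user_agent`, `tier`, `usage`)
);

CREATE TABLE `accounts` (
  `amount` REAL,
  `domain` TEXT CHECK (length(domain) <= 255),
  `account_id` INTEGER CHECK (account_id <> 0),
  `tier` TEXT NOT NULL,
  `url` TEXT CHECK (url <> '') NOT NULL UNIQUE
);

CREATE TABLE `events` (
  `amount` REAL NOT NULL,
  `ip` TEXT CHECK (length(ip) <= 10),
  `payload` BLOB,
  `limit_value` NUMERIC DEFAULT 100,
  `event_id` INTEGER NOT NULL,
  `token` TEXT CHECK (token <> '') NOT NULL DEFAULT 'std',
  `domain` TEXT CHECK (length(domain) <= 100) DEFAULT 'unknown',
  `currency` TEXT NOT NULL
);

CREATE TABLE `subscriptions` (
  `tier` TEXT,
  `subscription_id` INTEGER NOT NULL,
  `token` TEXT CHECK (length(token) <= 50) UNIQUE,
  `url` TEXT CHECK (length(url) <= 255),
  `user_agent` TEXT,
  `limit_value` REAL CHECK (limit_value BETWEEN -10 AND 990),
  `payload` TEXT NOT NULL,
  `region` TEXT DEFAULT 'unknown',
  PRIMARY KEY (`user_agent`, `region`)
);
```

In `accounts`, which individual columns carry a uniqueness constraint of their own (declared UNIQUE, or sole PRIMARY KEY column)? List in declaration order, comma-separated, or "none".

url

- amount: no UNIQUE or single-column PK constraint.
- domain: no UNIQUE or single-column PK constraint.
- account_id: no UNIQUE or single-column PK constraint.
- tier: no UNIQUE or single-column PK constraint.
- url: declared UNIQUE → unique.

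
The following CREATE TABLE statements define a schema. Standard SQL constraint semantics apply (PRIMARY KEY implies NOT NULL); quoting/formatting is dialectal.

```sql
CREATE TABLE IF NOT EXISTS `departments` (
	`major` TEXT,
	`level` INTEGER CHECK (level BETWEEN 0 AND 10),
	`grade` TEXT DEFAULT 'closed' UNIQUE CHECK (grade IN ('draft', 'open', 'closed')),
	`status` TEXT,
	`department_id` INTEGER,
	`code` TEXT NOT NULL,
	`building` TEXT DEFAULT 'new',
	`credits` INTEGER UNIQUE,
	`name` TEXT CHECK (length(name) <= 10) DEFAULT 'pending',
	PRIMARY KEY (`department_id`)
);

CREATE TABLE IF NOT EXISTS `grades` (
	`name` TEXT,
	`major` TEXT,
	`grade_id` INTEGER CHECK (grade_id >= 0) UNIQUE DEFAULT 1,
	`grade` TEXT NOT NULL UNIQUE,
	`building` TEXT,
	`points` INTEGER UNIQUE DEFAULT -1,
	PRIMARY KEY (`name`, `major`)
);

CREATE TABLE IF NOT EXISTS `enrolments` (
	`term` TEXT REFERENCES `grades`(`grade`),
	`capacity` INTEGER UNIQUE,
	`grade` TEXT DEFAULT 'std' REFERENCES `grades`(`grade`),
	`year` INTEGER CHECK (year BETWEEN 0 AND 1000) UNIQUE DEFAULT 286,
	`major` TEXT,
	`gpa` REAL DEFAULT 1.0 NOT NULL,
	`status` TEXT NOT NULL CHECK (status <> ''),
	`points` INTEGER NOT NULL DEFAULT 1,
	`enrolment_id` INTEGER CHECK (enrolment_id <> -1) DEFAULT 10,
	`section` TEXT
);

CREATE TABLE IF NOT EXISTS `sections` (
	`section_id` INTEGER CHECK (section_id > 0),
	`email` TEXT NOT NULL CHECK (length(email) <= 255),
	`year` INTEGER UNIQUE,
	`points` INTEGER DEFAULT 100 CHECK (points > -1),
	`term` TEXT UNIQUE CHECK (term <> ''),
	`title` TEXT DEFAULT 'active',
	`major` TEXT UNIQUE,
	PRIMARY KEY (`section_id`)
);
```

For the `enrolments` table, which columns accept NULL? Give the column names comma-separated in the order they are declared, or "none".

term, capacity, grade, year, major, enrolment_id, section

- term: a foreign key column may be NULL unless separately constrained → nullable.
- capacity: UNIQUE does not imply NOT NULL → nullable.
- grade: a foreign key column may be NULL unless separately constrained → nullable.
- year: CHECK does not forbid NULL (a CHECK constraint passes when its expression is NULL) → nullable.
- major: no NOT NULL constraint applies → nullable.
- gpa: declared NOT NULL → not nullable.
- status: declared NOT NULL → not nullable.
- points: declared NOT NULL → not nullable.
- enrolment_id: CHECK does not forbid NULL (a CHECK constraint passes when its expression is NULL) → nullable.
- section: no NOT NULL constraint applies → nullable.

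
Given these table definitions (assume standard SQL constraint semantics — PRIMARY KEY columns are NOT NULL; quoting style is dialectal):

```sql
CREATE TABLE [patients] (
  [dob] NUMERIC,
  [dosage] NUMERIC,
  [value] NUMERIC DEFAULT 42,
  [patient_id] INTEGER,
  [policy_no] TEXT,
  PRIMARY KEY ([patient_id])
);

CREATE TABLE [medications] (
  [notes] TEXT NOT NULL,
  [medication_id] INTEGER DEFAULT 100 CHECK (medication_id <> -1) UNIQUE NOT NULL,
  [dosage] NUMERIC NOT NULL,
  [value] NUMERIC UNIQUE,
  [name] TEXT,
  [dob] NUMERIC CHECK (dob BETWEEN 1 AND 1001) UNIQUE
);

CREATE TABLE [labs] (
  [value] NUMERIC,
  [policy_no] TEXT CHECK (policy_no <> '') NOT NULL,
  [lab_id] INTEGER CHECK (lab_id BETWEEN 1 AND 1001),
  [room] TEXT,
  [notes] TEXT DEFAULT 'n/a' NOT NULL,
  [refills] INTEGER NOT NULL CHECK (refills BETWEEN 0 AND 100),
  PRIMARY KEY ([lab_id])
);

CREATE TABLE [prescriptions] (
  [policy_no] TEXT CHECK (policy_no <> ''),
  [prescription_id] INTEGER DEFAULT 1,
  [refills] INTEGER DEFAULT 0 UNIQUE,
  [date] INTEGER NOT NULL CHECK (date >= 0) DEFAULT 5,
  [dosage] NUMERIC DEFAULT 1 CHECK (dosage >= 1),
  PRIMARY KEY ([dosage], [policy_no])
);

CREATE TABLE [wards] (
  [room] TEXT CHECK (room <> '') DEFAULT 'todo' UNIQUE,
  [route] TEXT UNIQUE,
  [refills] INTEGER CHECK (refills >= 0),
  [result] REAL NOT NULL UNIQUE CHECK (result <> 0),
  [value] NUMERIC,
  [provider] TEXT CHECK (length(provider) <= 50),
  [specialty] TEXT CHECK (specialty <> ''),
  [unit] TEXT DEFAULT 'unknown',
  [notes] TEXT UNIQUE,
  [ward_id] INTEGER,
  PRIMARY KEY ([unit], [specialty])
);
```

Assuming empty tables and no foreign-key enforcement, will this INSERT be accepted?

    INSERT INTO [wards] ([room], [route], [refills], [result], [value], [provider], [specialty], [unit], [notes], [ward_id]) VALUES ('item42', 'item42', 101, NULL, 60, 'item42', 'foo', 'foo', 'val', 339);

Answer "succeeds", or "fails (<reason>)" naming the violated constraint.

fails (NOT NULL on result)

result is explicitly set to NULL, but result is declared NOT NULL.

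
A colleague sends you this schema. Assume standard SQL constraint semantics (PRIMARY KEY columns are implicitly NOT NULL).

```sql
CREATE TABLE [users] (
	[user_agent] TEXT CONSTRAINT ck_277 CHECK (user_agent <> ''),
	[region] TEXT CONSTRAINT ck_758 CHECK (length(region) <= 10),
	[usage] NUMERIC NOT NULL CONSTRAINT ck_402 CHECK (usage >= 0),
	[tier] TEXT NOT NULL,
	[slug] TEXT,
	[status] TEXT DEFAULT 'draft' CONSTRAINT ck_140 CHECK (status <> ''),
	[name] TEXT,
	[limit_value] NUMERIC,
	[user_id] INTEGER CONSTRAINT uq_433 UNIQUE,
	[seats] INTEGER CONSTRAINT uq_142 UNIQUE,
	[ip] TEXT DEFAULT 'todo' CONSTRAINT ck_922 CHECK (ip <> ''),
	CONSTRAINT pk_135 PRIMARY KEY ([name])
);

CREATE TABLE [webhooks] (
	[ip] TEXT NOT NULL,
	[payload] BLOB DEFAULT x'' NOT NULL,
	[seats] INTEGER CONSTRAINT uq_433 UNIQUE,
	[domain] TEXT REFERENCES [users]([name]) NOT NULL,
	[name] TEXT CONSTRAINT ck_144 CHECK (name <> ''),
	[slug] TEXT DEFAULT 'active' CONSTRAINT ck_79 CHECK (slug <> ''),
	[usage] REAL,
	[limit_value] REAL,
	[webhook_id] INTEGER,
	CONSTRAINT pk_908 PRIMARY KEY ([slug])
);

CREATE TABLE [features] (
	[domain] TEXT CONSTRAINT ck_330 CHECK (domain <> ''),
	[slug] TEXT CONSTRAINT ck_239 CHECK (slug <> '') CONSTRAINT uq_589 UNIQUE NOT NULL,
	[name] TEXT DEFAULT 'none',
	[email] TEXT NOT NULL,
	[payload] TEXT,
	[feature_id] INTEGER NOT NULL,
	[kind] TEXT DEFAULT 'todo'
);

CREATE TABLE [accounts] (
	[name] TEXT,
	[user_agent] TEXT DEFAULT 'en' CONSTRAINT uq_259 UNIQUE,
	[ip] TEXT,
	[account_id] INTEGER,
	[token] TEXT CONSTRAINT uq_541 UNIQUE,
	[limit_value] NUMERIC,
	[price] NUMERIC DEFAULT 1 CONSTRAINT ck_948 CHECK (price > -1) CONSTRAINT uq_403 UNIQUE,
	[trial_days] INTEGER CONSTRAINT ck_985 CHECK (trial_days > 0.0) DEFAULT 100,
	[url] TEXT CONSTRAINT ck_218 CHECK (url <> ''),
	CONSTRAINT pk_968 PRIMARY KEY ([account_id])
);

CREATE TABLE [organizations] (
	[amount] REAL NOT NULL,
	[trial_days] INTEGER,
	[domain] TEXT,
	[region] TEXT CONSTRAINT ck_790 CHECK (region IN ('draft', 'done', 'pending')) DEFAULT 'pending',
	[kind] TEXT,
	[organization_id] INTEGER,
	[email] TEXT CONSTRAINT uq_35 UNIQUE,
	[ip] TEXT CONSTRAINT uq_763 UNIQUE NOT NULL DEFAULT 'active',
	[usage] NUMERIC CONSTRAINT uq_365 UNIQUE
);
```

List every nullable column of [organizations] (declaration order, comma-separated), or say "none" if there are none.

trial_days, domain, region, kind, organization_id, email, usage

- amount: declared NOT NULL → not nullable.
- trial_days: no NOT NULL constraint applies → nullable.
- domain: no NOT NULL constraint applies → nullable.
- region: CHECK does not forbid NULL (a CHECK constraint passes when its expression is NULL) → nullable.
- kind: no NOT NULL constraint applies → nullable.
- organization_id: no NOT NULL constraint applies → nullable.
- email: UNIQUE does not imply NOT NULL → nullable.
- ip: declared NOT NULL → not nullable.
- usage: UNIQUE does not imply NOT NULL → nullable.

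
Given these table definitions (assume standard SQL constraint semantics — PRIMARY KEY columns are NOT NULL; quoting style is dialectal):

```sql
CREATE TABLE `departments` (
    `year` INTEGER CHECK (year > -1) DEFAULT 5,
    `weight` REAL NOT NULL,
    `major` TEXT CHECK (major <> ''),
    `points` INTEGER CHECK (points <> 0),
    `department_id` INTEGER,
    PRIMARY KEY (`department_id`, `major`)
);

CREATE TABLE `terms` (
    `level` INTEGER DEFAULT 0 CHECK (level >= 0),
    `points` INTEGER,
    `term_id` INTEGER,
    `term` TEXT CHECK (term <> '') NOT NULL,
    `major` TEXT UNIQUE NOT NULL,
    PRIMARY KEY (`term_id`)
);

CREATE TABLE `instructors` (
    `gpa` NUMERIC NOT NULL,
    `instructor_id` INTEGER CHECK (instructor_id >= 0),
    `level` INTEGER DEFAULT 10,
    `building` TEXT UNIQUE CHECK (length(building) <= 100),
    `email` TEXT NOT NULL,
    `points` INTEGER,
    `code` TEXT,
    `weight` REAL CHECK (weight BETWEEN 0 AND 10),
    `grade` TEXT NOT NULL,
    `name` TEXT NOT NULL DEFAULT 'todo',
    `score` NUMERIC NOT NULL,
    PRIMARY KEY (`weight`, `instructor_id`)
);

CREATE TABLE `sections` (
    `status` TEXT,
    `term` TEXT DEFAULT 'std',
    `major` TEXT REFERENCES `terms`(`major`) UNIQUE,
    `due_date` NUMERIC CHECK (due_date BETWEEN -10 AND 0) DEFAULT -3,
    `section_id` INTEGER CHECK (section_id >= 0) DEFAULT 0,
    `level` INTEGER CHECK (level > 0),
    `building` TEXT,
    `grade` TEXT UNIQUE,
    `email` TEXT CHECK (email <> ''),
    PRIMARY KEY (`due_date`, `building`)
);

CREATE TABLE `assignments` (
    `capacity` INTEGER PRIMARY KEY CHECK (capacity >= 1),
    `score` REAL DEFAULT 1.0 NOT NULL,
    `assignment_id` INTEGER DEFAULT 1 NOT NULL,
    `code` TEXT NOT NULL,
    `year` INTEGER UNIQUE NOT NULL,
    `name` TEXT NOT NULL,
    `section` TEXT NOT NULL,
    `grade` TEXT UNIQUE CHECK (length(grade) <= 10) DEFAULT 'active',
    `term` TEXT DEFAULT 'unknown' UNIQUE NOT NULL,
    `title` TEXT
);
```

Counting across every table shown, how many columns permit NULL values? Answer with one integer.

departments: 2 nullable (year, points — PK (department_id, major) and explicit NOT NULL columns excluded).
terms: 2 nullable (level, points — PK (term_id) and explicit NOT NULL columns excluded).
instructors: 4 nullable (level, building, points, code — PK (weight, instructor_id) and explicit NOT NULL columns excluded).
sections: 7 nullable (status, term, major, section_id, level, grade, email — PK (due_date, building) and explicit NOT NULL columns excluded).
assignments: 2 nullable (grade, title — PK (capacity) and explicit NOT NULL columns excluded).
Total: 2 + 2 + 4 + 7 + 2 = 17.

17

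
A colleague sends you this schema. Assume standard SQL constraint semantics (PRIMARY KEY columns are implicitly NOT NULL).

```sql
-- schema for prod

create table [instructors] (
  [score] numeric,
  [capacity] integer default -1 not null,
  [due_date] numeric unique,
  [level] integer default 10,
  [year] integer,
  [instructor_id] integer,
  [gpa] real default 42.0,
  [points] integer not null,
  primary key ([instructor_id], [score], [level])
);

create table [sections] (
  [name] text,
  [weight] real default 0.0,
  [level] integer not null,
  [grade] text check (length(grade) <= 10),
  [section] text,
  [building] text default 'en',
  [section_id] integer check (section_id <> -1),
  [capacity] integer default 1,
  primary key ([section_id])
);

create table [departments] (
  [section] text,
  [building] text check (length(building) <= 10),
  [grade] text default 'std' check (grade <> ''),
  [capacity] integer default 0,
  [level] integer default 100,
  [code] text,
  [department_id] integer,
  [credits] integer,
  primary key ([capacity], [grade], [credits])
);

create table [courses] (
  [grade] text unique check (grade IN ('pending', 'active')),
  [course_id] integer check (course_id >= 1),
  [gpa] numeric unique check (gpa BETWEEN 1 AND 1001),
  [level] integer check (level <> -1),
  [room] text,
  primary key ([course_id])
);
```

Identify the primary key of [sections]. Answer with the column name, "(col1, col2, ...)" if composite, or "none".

section_id is declared PRIMARY KEY as a table-level PRIMARY KEY clause.

section_id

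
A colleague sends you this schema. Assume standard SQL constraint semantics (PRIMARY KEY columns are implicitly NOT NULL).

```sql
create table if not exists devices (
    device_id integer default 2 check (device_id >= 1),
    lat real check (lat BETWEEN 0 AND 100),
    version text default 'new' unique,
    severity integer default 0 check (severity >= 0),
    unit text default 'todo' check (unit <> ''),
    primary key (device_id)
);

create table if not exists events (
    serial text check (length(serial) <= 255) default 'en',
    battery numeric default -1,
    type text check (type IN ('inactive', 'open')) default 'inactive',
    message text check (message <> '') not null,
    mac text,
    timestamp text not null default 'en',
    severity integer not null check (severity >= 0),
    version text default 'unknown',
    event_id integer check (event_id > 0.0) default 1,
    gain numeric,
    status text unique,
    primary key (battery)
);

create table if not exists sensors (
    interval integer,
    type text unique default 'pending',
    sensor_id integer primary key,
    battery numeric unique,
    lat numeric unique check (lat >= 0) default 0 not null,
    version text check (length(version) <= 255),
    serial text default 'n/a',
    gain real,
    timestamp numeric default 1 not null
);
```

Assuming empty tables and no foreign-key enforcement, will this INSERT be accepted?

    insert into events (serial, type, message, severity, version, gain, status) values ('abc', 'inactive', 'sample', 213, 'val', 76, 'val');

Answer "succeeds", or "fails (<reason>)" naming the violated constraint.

NOT NULL columns: battery defaults to -1; message is supplied; severity is supplied; timestamp defaults to 'en'.
CHECK constraints: 'abc' satisfies (length(serial) <= 255); 'inactive' satisfies (type IN ('inactive', 'open')); 'sample' satisfies (message <> ''); 213 satisfies (severity >= 0).
No constraint is violated.

succeeds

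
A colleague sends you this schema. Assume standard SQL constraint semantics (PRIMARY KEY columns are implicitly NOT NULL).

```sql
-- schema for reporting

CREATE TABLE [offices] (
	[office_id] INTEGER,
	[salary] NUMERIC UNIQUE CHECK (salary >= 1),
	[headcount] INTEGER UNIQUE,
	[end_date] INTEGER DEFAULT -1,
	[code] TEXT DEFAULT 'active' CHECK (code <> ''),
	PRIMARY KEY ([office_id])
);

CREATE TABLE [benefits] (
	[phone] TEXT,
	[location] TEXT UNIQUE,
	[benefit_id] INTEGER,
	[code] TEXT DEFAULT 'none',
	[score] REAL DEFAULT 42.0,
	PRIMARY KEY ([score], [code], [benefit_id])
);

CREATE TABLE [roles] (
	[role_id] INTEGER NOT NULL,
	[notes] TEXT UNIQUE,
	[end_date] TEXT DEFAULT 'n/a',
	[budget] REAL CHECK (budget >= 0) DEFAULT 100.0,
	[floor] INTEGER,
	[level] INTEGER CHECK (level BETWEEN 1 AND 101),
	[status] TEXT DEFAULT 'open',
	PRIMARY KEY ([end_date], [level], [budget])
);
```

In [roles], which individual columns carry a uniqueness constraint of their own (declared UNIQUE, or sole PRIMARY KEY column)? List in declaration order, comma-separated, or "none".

notes

- role_id: no UNIQUE or single-column PK constraint.
- notes: declared UNIQUE → unique.
- end_date: part of a composite PRIMARY KEY — only the tuple is unique, not this column on its own.
- budget: part of a composite PRIMARY KEY — only the tuple is unique, not this column on its own.
- floor: no UNIQUE or single-column PK constraint.
- level: part of a composite PRIMARY KEY — only the tuple is unique, not this column on its own.
- status: no UNIQUE or single-column PK constraint.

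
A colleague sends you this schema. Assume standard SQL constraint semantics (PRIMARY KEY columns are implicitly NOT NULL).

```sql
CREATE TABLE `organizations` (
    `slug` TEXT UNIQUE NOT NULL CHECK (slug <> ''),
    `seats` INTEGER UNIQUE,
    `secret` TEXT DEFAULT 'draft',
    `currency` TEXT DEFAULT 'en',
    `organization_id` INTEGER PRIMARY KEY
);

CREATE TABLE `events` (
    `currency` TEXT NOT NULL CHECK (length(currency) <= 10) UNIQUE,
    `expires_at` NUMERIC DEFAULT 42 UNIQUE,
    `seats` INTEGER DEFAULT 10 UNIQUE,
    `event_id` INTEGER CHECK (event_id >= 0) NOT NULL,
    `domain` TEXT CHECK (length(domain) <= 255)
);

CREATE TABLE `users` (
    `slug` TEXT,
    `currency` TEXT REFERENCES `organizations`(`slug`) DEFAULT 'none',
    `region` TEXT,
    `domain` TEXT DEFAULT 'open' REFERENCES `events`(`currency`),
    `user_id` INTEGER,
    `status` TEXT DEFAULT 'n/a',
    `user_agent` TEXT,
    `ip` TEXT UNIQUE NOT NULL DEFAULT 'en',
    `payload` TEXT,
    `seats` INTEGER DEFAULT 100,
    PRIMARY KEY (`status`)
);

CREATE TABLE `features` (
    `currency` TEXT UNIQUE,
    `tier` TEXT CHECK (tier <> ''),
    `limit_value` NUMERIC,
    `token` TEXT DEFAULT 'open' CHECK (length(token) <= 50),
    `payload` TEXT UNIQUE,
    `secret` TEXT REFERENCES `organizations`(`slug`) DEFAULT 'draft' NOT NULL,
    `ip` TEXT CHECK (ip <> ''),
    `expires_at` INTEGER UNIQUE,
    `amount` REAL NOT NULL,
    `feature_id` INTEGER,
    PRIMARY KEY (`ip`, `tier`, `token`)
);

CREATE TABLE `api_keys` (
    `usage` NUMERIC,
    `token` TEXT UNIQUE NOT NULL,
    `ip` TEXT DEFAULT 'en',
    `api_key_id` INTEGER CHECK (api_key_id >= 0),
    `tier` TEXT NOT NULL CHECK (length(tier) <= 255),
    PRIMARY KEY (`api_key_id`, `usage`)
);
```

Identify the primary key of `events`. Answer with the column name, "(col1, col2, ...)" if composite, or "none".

none

No column is declared PRIMARY KEY inline, and there is no table-level PRIMARY KEY clause in events.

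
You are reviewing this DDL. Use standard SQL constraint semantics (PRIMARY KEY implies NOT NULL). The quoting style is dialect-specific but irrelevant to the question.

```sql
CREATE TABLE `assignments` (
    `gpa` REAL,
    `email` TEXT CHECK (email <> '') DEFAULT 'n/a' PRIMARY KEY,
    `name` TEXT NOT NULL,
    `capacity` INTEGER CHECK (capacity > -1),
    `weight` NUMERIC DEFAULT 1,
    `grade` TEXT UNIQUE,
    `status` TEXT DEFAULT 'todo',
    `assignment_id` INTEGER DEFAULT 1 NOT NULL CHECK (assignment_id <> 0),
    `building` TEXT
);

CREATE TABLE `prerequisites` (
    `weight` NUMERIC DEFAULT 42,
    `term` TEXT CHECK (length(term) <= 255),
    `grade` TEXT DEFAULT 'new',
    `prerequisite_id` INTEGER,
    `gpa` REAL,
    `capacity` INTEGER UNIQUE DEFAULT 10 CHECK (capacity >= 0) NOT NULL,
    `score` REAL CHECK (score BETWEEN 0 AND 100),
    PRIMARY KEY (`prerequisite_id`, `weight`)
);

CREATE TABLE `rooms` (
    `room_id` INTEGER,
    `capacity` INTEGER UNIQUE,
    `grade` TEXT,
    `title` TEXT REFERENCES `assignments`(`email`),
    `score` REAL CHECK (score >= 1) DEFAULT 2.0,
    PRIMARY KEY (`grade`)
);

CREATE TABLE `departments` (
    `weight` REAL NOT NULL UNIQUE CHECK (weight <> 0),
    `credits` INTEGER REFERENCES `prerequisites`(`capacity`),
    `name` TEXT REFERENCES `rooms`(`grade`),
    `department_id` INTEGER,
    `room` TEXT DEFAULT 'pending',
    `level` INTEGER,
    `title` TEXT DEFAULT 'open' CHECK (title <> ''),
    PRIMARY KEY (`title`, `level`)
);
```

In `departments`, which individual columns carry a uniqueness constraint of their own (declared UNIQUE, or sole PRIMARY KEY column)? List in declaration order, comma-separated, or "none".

weight

- weight: declared UNIQUE → unique.
- credits: no UNIQUE or single-column PK constraint.
- name: no UNIQUE or single-column PK constraint.
- department_id: no UNIQUE or single-column PK constraint.
- room: no UNIQUE or single-column PK constraint.
- level: part of a composite PRIMARY KEY — only the tuple is unique, not this column on its own.
- title: part of a composite PRIMARY KEY — only the tuple is unique, not this column on its own.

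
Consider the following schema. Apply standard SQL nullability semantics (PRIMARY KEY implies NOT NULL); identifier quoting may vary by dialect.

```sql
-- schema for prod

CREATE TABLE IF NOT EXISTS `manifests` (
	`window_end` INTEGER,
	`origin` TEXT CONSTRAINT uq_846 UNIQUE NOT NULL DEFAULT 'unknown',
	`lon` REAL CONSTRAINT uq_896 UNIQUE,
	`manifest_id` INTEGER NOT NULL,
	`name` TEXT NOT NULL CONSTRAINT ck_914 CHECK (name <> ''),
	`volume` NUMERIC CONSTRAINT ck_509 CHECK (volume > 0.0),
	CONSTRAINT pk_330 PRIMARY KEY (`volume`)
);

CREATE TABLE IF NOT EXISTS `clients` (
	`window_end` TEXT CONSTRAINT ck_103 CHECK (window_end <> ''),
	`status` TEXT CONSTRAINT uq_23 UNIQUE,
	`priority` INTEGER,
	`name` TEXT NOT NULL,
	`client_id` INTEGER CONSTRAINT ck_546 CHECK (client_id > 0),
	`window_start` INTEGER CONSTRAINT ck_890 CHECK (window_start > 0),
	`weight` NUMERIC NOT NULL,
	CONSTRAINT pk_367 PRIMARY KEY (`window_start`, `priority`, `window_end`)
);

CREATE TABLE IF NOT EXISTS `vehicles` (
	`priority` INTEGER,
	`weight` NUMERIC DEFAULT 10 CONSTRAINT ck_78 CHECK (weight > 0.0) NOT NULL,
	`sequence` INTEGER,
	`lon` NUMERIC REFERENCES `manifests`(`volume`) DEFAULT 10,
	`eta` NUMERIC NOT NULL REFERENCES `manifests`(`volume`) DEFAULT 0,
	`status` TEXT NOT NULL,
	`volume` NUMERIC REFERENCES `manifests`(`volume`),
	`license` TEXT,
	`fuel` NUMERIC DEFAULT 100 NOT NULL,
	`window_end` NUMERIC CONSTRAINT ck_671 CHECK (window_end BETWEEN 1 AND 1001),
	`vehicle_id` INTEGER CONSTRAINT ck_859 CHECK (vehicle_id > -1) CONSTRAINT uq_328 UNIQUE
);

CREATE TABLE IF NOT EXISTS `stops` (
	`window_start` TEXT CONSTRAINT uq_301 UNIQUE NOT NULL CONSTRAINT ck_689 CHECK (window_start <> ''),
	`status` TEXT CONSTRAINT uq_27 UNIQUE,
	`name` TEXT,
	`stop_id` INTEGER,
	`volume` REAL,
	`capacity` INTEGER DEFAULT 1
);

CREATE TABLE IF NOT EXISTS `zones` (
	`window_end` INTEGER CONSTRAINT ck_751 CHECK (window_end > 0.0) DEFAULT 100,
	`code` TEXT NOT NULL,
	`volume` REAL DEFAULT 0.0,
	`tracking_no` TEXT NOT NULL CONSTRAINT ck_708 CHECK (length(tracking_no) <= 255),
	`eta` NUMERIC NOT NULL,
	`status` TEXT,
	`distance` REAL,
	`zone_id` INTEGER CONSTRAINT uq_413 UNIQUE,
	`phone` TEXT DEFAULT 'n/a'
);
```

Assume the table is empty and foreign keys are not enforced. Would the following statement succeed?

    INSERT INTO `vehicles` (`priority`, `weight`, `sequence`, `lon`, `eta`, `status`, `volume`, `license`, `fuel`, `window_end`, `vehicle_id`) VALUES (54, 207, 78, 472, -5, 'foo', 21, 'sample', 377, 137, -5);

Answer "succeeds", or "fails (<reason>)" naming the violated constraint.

The value -5 for vehicle_id violates CHECK (vehicle_id > -1).

fails (CHECK on vehicle_id)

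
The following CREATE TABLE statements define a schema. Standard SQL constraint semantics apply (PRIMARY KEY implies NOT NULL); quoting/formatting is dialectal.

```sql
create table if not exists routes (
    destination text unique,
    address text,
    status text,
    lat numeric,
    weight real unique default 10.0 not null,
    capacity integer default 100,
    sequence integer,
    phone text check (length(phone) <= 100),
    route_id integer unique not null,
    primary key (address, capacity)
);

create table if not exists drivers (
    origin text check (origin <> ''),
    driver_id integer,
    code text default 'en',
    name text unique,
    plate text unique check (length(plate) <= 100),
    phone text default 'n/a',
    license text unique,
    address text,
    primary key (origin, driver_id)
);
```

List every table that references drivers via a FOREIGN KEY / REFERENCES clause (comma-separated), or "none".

none

No REFERENCES clause anywhere in the schema names drivers.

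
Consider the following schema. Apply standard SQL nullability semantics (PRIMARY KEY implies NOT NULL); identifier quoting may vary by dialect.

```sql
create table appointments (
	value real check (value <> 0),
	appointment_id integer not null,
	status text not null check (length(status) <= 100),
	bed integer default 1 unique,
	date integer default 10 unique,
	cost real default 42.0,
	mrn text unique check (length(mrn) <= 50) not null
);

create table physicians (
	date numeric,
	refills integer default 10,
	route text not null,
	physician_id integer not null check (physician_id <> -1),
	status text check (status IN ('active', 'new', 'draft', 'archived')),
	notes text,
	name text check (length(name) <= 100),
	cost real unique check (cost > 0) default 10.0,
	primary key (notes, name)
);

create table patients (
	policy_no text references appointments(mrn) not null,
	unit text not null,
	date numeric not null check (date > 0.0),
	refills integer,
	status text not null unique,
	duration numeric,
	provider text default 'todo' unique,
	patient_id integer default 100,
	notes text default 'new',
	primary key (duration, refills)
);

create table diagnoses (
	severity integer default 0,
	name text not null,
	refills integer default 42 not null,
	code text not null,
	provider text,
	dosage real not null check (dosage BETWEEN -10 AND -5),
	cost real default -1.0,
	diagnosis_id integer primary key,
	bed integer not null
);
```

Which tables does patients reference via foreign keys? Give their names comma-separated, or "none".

appointments

- policy_no REFERENCES appointments(mrn).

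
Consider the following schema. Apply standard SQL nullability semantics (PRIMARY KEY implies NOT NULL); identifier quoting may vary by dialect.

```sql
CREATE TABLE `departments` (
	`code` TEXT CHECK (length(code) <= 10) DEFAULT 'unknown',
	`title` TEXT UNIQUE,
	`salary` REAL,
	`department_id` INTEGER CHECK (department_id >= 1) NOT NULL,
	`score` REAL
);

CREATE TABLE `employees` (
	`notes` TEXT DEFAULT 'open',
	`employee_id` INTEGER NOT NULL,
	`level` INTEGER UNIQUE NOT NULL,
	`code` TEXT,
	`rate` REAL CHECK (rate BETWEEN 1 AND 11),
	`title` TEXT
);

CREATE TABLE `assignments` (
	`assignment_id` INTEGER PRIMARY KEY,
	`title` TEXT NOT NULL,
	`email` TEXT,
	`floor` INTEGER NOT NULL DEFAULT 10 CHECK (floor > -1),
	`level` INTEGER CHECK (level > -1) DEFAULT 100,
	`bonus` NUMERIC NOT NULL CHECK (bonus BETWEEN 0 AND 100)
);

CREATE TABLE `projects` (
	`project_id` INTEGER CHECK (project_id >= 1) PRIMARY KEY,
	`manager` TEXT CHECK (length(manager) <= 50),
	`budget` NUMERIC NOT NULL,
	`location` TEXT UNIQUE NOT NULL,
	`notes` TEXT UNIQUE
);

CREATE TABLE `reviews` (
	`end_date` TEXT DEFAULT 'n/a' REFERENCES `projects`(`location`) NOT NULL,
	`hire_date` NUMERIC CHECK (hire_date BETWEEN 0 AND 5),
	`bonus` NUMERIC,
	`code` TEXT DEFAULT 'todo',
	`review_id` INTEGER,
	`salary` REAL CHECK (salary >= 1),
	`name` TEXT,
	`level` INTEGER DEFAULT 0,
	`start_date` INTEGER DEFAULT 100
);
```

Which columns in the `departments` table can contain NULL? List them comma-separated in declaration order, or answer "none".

- code: CHECK does not forbid NULL (a CHECK constraint passes when its expression is NULL) → nullable.
- title: UNIQUE does not imply NOT NULL → nullable.
- salary: no NOT NULL constraint applies → nullable.
- department_id: declared NOT NULL → not nullable.
- score: no NOT NULL constraint applies → nullable.

code, title, salary, score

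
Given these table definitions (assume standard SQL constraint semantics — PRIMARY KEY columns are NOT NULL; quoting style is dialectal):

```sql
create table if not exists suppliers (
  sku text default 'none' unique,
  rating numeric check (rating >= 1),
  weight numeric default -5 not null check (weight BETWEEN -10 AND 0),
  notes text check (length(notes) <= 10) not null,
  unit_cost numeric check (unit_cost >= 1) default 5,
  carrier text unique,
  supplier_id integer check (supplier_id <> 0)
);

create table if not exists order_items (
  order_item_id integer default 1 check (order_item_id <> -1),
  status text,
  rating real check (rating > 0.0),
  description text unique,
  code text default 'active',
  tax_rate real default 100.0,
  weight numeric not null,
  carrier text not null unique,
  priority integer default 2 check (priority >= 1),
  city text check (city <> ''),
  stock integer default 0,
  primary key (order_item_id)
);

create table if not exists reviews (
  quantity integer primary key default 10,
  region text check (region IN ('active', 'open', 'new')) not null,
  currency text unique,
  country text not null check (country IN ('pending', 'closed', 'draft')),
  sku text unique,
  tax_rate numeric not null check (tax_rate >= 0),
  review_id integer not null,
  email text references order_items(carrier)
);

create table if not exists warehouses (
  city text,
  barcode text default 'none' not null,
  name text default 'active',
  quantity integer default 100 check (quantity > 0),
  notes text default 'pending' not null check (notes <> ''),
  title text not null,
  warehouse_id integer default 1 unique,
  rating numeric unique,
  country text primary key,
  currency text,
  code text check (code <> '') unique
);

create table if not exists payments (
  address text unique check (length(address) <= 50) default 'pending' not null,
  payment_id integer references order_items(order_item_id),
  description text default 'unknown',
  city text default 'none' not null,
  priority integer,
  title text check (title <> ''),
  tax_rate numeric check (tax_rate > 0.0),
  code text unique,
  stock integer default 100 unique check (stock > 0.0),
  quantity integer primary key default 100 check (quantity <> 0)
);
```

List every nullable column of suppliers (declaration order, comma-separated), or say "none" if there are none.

sku, rating, unit_cost, carrier, supplier_id

- sku: UNIQUE does not imply NOT NULL → nullable.
- rating: CHECK does not forbid NULL (a CHECK constraint passes when its expression is NULL) → nullable.
- weight: declared NOT NULL → not nullable.
- notes: declared NOT NULL → not nullable.
- unit_cost: CHECK does not forbid NULL (a CHECK constraint passes when its expression is NULL) → nullable.
- carrier: UNIQUE does not imply NOT NULL → nullable.
- supplier_id: CHECK does not forbid NULL (a CHECK constraint passes when its expression is NULL) → nullable.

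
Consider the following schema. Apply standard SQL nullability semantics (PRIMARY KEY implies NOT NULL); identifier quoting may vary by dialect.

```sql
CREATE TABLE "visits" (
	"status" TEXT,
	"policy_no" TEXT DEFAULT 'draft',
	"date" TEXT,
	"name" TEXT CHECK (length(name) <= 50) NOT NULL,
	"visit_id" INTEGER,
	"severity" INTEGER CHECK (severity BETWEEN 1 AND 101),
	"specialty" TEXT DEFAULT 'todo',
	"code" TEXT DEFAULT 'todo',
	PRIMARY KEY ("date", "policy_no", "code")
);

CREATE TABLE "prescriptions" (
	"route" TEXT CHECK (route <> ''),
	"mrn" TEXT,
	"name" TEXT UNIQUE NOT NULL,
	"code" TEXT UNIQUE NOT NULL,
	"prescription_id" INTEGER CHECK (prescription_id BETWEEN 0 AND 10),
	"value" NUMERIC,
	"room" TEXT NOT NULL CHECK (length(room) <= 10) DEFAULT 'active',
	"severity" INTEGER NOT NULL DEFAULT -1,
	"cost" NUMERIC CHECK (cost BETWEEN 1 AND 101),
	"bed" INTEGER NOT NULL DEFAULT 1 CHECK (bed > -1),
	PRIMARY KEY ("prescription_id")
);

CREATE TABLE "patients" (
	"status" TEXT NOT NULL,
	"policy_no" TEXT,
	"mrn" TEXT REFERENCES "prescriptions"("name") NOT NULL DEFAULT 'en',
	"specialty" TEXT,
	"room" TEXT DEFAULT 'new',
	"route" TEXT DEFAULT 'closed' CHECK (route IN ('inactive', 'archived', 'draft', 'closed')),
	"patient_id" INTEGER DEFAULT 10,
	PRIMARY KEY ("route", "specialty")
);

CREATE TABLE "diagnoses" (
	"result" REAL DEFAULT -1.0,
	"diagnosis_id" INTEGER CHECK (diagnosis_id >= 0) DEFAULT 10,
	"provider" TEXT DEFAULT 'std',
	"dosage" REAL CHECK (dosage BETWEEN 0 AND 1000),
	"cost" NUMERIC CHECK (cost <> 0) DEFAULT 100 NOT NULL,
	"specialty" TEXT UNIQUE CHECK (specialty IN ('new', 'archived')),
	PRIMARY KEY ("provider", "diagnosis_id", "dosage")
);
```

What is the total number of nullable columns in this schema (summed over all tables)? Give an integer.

13

visits: 4 nullable (status, visit_id, severity, specialty — PK (date, policy_no, code) and explicit NOT NULL columns excluded).
prescriptions: 4 nullable (route, mrn, value, cost — PK (prescription_id) and explicit NOT NULL columns excluded).
patients: 3 nullable (policy_no, room, patient_id — PK (route, specialty) and explicit NOT NULL columns excluded).
diagnoses: 2 nullable (result, specialty — PK (provider, diagnosis_id, dosage) and explicit NOT NULL columns excluded).
Total: 4 + 4 + 3 + 2 = 13.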